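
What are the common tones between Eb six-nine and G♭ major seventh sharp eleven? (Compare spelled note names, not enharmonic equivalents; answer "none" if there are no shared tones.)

Eb six-nine: E-flat G B-flat C F
G♭ major seventh sharp eleven: G-flat B-flat D-flat F C
Common to both → B-flat, C, F.

B-flat, C, F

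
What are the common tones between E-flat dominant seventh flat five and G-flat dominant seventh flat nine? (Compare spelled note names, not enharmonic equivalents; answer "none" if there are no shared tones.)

E-flat dominant seventh flat five: E-flat G B-double-flat D-flat
G-flat dominant seventh flat nine: G-flat B-flat D-flat F-flat A-double-flat
Common to both → D-flat.

D-flat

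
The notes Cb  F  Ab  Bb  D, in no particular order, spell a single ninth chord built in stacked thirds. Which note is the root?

Bb

Arranged so that each adjacent pair is a third by letter name: Bb – D – F – Ab – Cb.
The bottom of that stack, Bb, is the root (this is Bb dominant seventh flat nine).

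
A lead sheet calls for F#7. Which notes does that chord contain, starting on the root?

F# A# C# E

F#7: dominant seventh on F#.
root → F#
3rd (major 3rd) → A#
5th (perfect 5th) → C#
7th (minor 7th) → E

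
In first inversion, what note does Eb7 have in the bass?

G

Eb7 in root position is E♭–G–B♭–D♭.
First inversion places the third in the bass, which is G.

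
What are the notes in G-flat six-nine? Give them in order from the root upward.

Root G-flat, quality six-nine:
Root: G-flat
Major 3rd (3rd): B-flat
Perfect 5th (5th): D-flat
Major 6th (6th): E-flat
Major 9th (9th): A-flat

G-flat  B-flat  D-flat  E-flat  A-flat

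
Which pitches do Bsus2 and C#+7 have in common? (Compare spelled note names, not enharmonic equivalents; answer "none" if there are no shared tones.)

B C♯

Bsus2 = B, C♯, F♯.
C#+7 = C♯, E♯, G𝄪, B.
Shared: B, C♯.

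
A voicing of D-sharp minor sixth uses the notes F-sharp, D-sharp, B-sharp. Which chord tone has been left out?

D-sharp minor sixth = D-sharp, F-sharp, A-sharp, B-sharp. The voicing lacks the 5th (perfect 5th), A-sharp.

A-sharp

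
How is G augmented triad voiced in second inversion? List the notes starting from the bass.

In root position, G augmented triad is G–B–D-sharp.
Second inversion puts the fifth (D-sharp) in the bass.

D-sharp  G  B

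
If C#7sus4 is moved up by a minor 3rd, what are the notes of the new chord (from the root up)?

E – A – B – D

C# up a minor 3rd → E. New chord: E dominant seventh suspended fourth.
Root: E
Perfect 4th (4th): A
Perfect 5th (5th): B
Minor 7th (7th): D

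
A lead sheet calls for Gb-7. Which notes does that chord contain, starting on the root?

G♭  B𝄫  D♭  F♭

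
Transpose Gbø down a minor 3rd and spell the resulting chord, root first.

A minor 3rd down from Gb is Eb, so the new chord is Eb half-diminished seventh.
root → Eb
3rd (minor 3rd) → Gb
5th (diminished 5th) → Bbb
7th (minor 7th) → Db

Eb, Gb, Bbb, Db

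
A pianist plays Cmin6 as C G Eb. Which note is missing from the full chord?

The full Cmin6 chord is C, Eb, G, A.
Comparing with the voicing, the major 6th (6th) — A — is absent.

A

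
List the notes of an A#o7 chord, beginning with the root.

A#o7 is a diminished seventh built on A#.
root → A#
3rd (minor 3rd) → C#
5th (diminished 5th) → E
7th (diminished 7th) → G

A#  C#  E  G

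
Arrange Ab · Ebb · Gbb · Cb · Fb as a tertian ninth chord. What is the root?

Fb

Arranged so that each adjacent pair is a third by letter name: Fb – Ab – Cb – Ebb – Gbb.
The bottom of that stack, Fb, is the root (this is Fb dominant seventh flat nine).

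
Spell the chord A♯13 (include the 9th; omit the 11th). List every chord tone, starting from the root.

A#, C##, E#, G#, B#, F##

Root A#, quality dominant thirteenth:
root → A#
3rd (major 3rd) → C##
5th (perfect 5th) → E#
7th (minor 7th) → G#
9th (major 9th) → B#
13th (major 13th) → F##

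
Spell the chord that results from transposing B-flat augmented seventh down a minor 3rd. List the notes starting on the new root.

A minor 3rd down from Bb is G, so the new chord is G augmented seventh.
root → G
3rd (major 3rd) → B
5th (augmented 5th) → D#
7th (minor 7th) → F

G, B, D#, F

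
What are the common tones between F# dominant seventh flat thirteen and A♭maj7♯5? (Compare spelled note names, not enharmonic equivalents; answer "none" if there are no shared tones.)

E

F# dominant seventh flat thirteen = F#, A#, C#, E, D.
A♭maj7♯5 = Ab, C, E, G.
Shared: E.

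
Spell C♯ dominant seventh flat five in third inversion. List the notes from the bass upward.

B, C#, E#, G

In root position, C♯ dominant seventh flat five is C#–E#–G–B.
Third inversion puts the seventh (B) in the bass.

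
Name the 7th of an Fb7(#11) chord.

Ebb

Root of Fb7(#11) = Fb. The 7th is a minor 7th: Fb up a minor 7th → Ebb.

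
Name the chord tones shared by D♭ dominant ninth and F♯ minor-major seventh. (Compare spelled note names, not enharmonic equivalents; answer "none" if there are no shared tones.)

none

D♭ dominant ninth: Db F Ab Cb Eb
F♯ minor-major seventh: F# A C# E#
Common to both → none.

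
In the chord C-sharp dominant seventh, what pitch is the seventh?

C-sharp dominant seventh is built on C-sharp; its 7th is a minor 7th above the root.
A seventh above C uses the letter B, and the minor 7th above C-sharp is B.

B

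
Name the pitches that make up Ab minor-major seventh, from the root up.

A-flat, C-flat, E-flat, G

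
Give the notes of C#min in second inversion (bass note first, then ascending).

In root position, C#min is C#–E–G#.
Second inversion puts the fifth (G#) in the bass.

G#  C#  E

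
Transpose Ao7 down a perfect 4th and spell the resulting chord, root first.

E, G, Bb, Db

A down a perfect 4th → E. New chord: E diminished seventh.
root → E
3rd (minor 3rd) → G
5th (diminished 5th) → Bb
7th (diminished 7th) → Db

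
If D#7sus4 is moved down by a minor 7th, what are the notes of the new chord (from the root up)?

Transposed root: D# → E# (minor 7th down). So we spell E# dominant seventh suspended fourth:
root → E#
4th (perfect 4th) → A#
5th (perfect 5th) → B#
7th (minor 7th) → D#

E#, A#, B#, D#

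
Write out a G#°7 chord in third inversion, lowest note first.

In root position, G#°7 is G#–B–D–F.
Third inversion puts the seventh (F) in the bass.

F  G#  B  D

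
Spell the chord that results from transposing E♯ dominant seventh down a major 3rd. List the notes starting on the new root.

E-sharp down a major 3rd → C-sharp. New chord: C-sharp dominant seventh.
- root: C-sharp
- major 3rd: E-sharp
- perfect 5th: G-sharp
- minor 7th: B

C-sharp, E-sharp, G-sharp, B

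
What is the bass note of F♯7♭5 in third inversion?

F♯7♭5 in root position is F#–A#–C–E.
Third inversion places the seventh in the bass, which is E.

E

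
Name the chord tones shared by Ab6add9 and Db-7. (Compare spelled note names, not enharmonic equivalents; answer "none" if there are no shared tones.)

Ab6add9: Ab C Eb F Bb
Db-7: Db Fb Ab Cb
Common to both → Ab.

Ab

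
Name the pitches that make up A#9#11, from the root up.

A#, C##, E#, G#, B#, D##

Root A#, quality dominant ninth sharp eleven:
A# — root
C## — major 3rd
E# — perfect 5th
G# — minor 7th
B# — major 9th
D## — augmented 11th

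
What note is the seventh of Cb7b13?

Bbb

Cb7b13 is built on Cb; its 7th is a minor 7th above the root.
A seventh above C uses the letter B, and the minor 7th above Cb is Bbb.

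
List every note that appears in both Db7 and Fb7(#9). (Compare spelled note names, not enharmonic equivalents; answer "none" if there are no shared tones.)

Db7: Db F Ab Cb
Fb7(#9): Fb Ab Cb Ebb G
Common to both → Ab, Cb.

Ab, Cb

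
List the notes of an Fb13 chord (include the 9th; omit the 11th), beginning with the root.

Fb  Ab  Cb  Ebb  Gb  Db

Fb13 is a dominant thirteenth built on Fb.
Fb — root
Ab — major 3rd
Cb — perfect 5th
Ebb — minor 7th
Gb — major 9th
Db — major 13th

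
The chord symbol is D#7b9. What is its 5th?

D#7b9 is built on D#; its 5th is a perfect 5th above the root.
A fifth above D uses the letter A, and the perfect 5th above D# is A#.

A#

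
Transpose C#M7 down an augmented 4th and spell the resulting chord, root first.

G B D F#

Transposed root: C# → G (augmented 4th down). So we spell G major seventh:
G — root
B — major 3rd
D — perfect 5th
F# — major 7th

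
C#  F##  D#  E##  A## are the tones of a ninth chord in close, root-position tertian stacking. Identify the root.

Arranged so that each adjacent pair is a third by letter name: D# – F## – A## – C# – E##.
The bottom of that stack, D#, is the root (this is D# dominant seventh sharp nine sharp five).

D#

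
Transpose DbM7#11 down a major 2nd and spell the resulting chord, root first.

Db down a major 2nd → Cb. New chord: Cb major seventh sharp eleven.
root → Cb
3rd (major 3rd) → Eb
5th (perfect 5th) → Gb
7th (major 7th) → Bb
11th (augmented 11th) → F

Cb, Eb, Gb, Bb, F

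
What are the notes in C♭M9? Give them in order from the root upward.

Root Cb, quality major ninth:
Cb — root
Eb — major 3rd
Gb — perfect 5th
Bb — major 7th
Db — major 9th

Cb – Eb – Gb – Bb – Db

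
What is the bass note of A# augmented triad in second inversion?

A# augmented triad in root position is A-sharp–C-double-sharp–E-double-sharp.
Second inversion places the fifth in the bass, which is E-double-sharp.

E-double-sharp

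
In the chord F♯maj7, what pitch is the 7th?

F♯maj7 is built on F#; its 7th is a major 7th above the root.
A seventh above F uses the letter E, and the major 7th above F# is E#.

E#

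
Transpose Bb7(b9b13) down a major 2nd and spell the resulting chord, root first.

Bb down a major 2nd → Ab. New chord: Ab dominant seventh flat nine flat thirteen.
root → Ab
3rd (major 3rd) → C
5th (perfect 5th) → Eb
7th (minor 7th) → Gb
9th (minor 9th) → Bbb
13th (minor 13th) → Fb

Ab – C – Eb – Gb – Bbb – Fb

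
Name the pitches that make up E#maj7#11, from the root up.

E#  G##  B#  D##  A##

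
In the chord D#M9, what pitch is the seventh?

C##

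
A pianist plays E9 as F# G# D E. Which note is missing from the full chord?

B

E9 = E, G#, B, D, F#. The voicing lacks the 5th (perfect 5th), B.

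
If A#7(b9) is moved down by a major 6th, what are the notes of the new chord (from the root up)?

A# down a major 6th → C#. New chord: C# dominant seventh flat nine.
C# — root
E# — major 3rd
G# — perfect 5th
B — minor 7th
D — minor 9th

C# E# G# B D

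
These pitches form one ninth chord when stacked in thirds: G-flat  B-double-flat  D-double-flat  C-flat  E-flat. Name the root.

Stacking in thirds gives C-flat – E-flat – G-flat – B-double-flat – D-double-flat, so C-flat is the root — C-flat dominant seventh flat nine.

C-flat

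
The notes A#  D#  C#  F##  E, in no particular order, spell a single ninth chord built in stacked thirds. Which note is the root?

Stacking in thirds gives D# – F## – A# – C# – E, so D# is the root — D# dominant seventh flat nine.

D#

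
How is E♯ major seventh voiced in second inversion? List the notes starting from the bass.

In root position, E♯ major seventh is E#–G##–B#–D##.
Second inversion puts the fifth (B#) in the bass.

B# D## E# G##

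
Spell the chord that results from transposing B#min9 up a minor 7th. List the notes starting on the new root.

A#, C#, E#, G#, B#

Transposed root: B# → A# (minor 7th up). So we spell A# minor ninth:
root → A#
3rd (minor 3rd) → C#
5th (perfect 5th) → E#
7th (minor 7th) → G#
9th (major 9th) → B#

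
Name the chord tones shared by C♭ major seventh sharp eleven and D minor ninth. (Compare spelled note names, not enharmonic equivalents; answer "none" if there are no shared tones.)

C♭ major seventh sharp eleven = C-flat, E-flat, G-flat, B-flat, F.
D minor ninth = D, F, A, C, E.
Shared: F.

F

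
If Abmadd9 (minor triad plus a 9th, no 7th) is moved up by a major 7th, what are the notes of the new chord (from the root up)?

G, Bb, D, A

Ab up a major 7th → G. New chord: G minor added-ninth.
root → G
3rd (minor 3rd) → Bb
5th (perfect 5th) → D
9th (major 9th) → A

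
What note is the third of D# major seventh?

Root of D# major seventh = D#. The 3rd is a major 3rd: D# up a major 3rd → F##.

F##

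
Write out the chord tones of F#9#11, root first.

F#, A#, C#, E, G#, B#

F#9#11: dominant ninth sharp eleven on F#.
F# — root
A# — major 3rd
C# — perfect 5th
E — minor 7th
G# — major 9th
B# — augmented 11th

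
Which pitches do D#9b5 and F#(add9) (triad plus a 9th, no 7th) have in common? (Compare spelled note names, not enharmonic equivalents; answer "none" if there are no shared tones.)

C#

D#9b5 = D#, F##, A, C#, E#.
F#(add9) = F#, A#, C#, G#.
Shared: C#.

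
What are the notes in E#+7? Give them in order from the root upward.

E♯  G𝄪  B𝄪  D♯

E#+7: augmented seventh on E♯.
- root: E♯
- major 3rd: G𝄪
- augmented 5th: B𝄪
- minor 7th: D♯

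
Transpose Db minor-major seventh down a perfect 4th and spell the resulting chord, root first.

A perfect 4th down from Db is Ab, so the new chord is Ab minor-major seventh.
Ab — root
Cb — minor 3rd
Eb — perfect 5th
G — major 7th

Ab – Cb – Eb – G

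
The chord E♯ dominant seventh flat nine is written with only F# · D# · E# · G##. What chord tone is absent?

E♯ dominant seventh flat nine = E#, G##, B#, D#, F#. The voicing lacks the 5th (perfect 5th), B#.

B#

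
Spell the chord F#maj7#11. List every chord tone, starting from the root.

F# – A# – C# – E# – B#

Root F#, quality major seventh sharp eleven:
- root: F#
- major 3rd: A#
- perfect 5th: C#
- major 7th: E#
- augmented 11th: B#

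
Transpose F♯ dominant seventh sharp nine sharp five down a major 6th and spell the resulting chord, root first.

A, C#, E#, G, B#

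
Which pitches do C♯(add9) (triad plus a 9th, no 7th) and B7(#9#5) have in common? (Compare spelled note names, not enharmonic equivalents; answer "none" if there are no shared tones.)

C♯(add9) = C♯, E♯, G♯, D♯.
B7(#9#5) = B, D♯, F𝄪, A, C𝄪.
Shared: D♯.

D♯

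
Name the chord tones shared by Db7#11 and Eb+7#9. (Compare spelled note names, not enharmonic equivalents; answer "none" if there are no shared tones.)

Db, G

Db7#11: Db F Ab Cb G
Eb+7#9: Eb G B Db F#
Common to both → Db, G.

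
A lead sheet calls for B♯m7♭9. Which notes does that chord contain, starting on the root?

B# – D# – F## – A# – C#

Root B#, quality minor seventh flat nine:
Root: B#
Minor 3rd (3rd): D#
Perfect 5th (5th): F##
Minor 7th (7th): A#
Minor 9th (9th): C#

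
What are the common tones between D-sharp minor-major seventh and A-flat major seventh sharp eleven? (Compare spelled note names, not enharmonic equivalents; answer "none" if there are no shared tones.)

none

D-sharp minor-major seventh: D-sharp F-sharp A-sharp C-double-sharp
A-flat major seventh sharp eleven: A-flat C E-flat G D
Common to both → none.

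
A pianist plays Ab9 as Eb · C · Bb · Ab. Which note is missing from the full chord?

Gb

The full Ab9 chord is Ab, C, Eb, Gb, Bb.
Comparing with the voicing, the minor 7th (7th) — Gb — is absent.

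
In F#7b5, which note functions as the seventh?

E

Root of F#7b5 = F#. The 7th is a minor 7th: F# up a minor 7th → E.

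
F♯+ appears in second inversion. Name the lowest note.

C𝄪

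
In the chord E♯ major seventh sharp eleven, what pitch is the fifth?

Root of E♯ major seventh sharp eleven = E#. The 5th is a perfect 5th: E# up a perfect 5th → B#.

B#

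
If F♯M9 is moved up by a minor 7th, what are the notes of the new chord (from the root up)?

E, G♯, B, D♯, F♯

F♯ up a minor 7th → E. New chord: E major ninth.
Root: E
Major 3rd (3rd): G♯
Perfect 5th (5th): B
Major 7th (7th): D♯
Major 9th (9th): F♯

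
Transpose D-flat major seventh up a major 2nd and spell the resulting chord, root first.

E♭, G, B♭, D

Transposed root: D♭ → E♭ (major 2nd up). So we spell E♭ major seventh:
- root: E♭
- major 3rd: G
- perfect 5th: B♭
- major 7th: D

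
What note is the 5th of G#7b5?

Root of G#7b5 = G#. The 5th is a diminished 5th: G# up a diminished 5th → D.

D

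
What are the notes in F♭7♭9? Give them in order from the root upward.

Root F♭, quality dominant seventh flat nine:
Root: F♭
Major 3rd (3rd): A♭
Perfect 5th (5th): C♭
Minor 7th (7th): E𝄫
Minor 9th (9th): G𝄫

F♭  A♭  C♭  E𝄫  G𝄫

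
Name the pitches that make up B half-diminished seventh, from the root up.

B, D, F, A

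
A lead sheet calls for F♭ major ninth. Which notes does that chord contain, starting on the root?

F♭ major ninth: major ninth on Fb.
Fb — root
Ab — major 3rd
Cb — perfect 5th
Eb — major 7th
Gb — major 9th

Fb, Ab, Cb, Eb, Gb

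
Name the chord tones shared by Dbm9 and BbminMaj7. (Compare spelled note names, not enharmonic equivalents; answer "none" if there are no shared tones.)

Dbm9 = Db, Fb, Ab, Cb, Eb.
BbminMaj7 = Bb, Db, F, A.
Shared: Db.

Db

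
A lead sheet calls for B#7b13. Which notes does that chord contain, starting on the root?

B#7b13 is a dominant seventh flat thirteen built on B#.
- root: B#
- major 3rd: D##
- perfect 5th: F##
- minor 7th: A#
- minor 13th: G#

B# D## F## A# G#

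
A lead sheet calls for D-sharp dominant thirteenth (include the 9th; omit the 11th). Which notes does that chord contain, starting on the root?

D# F## A# C# E# B#

Root D#, quality dominant thirteenth:
- root: D#
- major 3rd: F##
- perfect 5th: A#
- minor 7th: C#
- major 9th: E#
- major 13th: B#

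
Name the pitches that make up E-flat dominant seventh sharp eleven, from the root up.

Root Eb, quality dominant seventh sharp eleven:
Eb — root
G — major 3rd
Bb — perfect 5th
Db — minor 7th
A — augmented 11th

Eb  G  Bb  Db  A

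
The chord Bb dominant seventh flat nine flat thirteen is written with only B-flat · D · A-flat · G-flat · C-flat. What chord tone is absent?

Bb dominant seventh flat nine flat thirteen = B-flat, D, F, A-flat, C-flat, G-flat. The voicing lacks the 5th (perfect 5th), F.

F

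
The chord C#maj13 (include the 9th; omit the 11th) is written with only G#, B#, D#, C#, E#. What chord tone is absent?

A#

The full C#maj13 chord is C#, E#, G#, B#, D#, A#.
Comparing with the voicing, the major 13th (13th) — A# — is absent.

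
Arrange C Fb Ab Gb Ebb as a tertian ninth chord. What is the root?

Fb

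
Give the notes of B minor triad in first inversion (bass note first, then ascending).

B minor triad = B–D–F♯; first inversion → third (D) lowest.

D  F♯  B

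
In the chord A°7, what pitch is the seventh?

A°7 is built on A; its 7th is a diminished 7th above the root.
A seventh above A uses the letter G, and the diminished 7th above A is G♭.

G♭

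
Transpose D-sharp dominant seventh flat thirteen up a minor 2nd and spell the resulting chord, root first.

E – G-sharp – B – D – C

D-sharp up a minor 2nd → E. New chord: E dominant seventh flat thirteen.
root → E
3rd (major 3rd) → G-sharp
5th (perfect 5th) → B
7th (minor 7th) → D
13th (minor 13th) → C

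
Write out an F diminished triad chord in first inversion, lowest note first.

In root position, F diminished triad is F–Ab–Cb.
First inversion puts the third (Ab) in the bass.

Ab – Cb – F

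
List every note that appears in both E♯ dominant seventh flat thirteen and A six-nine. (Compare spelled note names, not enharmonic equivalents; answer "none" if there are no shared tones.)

C-sharp

E♯ dominant seventh flat thirteen = E-sharp, G-double-sharp, B-sharp, D-sharp, C-sharp.
A six-nine = A, C-sharp, E, F-sharp, B.
Shared: C-sharp.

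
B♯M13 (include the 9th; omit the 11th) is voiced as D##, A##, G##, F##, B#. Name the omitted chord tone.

C##

The full B♯M13 chord is B#, D##, F##, A##, C##, G##.
Comparing with the voicing, the major 9th (9th) — C## — is absent.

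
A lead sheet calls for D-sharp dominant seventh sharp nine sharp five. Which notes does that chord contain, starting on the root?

D-sharp F-double-sharp A-double-sharp C-sharp E-double-sharp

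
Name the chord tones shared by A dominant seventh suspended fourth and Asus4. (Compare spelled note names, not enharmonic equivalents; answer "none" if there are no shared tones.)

A dominant seventh suspended fourth: A D E G
Asus4: A D E
Common to both → A, D, E.

A D E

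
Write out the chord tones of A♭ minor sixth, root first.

Ab Cb Eb F

Root Ab, quality minor sixth:
Ab — root
Cb — minor 3rd
Eb — perfect 5th
F — major 6th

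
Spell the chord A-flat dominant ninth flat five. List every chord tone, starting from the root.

A-flat, C, E-double-flat, G-flat, B-flat

A-flat dominant ninth flat five: dominant ninth flat five on A-flat.
- root: A-flat
- major 3rd: C
- diminished 5th: E-double-flat
- minor 7th: G-flat
- major 9th: B-flat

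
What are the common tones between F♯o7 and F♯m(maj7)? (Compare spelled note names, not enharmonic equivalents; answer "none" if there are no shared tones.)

F♯o7 = F#, A, C, Eb.
F♯m(maj7) = F#, A, C#, E#.
Shared: F#, A.

F# A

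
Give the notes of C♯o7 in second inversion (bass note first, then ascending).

G – B♭ – C♯ – E

In root position, C♯o7 is C♯–E–G–B♭.
Second inversion puts the fifth (G) in the bass.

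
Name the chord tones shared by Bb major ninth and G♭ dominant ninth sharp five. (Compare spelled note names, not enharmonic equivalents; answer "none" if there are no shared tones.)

Bb major ninth: B-flat D F A C
G♭ dominant ninth sharp five: G-flat B-flat D F-flat A-flat
Common to both → B-flat, D.

B-flat, D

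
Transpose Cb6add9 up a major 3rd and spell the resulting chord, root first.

Eb, G, Bb, C, F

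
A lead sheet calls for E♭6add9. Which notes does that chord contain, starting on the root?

Eb  G  Bb  C  F

E♭6add9: six-nine on Eb.
Root: Eb
Major 3rd (3rd): G
Perfect 5th (5th): Bb
Major 6th (6th): C
Major 9th (9th): F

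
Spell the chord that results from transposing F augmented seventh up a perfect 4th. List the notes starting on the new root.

Bb D F# Ab

Transposed root: F → Bb (perfect 4th up). So we spell Bb augmented seventh:
root → Bb
3rd (major 3rd) → D
5th (augmented 5th) → F#
7th (minor 7th) → Ab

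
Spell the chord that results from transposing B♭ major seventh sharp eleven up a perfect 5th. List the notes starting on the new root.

F, A, C, E, B

Bb up a perfect 5th → F. New chord: F major seventh sharp eleven.
root → F
3rd (major 3rd) → A
5th (perfect 5th) → C
7th (major 7th) → E
11th (augmented 11th) → B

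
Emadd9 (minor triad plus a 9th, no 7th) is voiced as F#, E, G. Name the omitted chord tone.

B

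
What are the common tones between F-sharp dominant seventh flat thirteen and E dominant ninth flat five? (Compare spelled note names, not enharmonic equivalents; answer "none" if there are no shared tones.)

F-sharp – E – D

F-sharp dominant seventh flat thirteen = F-sharp, A-sharp, C-sharp, E, D.
E dominant ninth flat five = E, G-sharp, B-flat, D, F-sharp.
Shared: F-sharp, E, D.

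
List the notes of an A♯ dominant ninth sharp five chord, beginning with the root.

Root A-sharp, quality dominant ninth sharp five:
Root: A-sharp
Major 3rd (3rd): C-double-sharp
Augmented 5th (5th): E-double-sharp
Minor 7th (7th): G-sharp
Major 9th (9th): B-sharp

A-sharp, C-double-sharp, E-double-sharp, G-sharp, B-sharp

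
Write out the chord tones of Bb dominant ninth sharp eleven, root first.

Bb dominant ninth sharp eleven: dominant ninth sharp eleven on B-flat.
- root: B-flat
- major 3rd: D
- perfect 5th: F
- minor 7th: A-flat
- major 9th: C
- augmented 11th: E

B-flat  D  F  A-flat  C  E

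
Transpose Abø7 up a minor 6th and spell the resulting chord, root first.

A minor 6th up from Ab is Fb, so the new chord is Fb half-diminished seventh.
Root: Fb
Minor 3rd (3rd): Abb
Diminished 5th (5th): Cbb
Minor 7th (7th): Ebb

Fb, Abb, Cbb, Ebb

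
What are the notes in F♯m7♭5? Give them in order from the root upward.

F♯m7♭5 is a half-diminished seventh built on F♯.
- root: F♯
- minor 3rd: A
- diminished 5th: C
- minor 7th: E

F♯, A, C, E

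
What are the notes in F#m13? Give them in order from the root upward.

F#m13: minor thirteenth on F♯.
Root: F♯
Minor 3rd (3rd): A
Perfect 5th (5th): C♯
Minor 7th (7th): E
Major 9th (9th): G♯
Perfect 11th (11th): B
Major 13th (13th): D♯

F♯ A C♯ E G♯ B D♯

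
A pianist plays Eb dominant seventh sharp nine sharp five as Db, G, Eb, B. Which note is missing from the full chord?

F#

The full Eb dominant seventh sharp nine sharp five chord is Eb, G, B, Db, F#.
Comparing with the voicing, the augmented 9th (9th) — F# — is absent.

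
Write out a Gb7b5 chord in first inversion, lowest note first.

Bb Dbb Fb Gb

In root position, Gb7b5 is Gb–Bb–Dbb–Fb.
First inversion puts the third (Bb) in the bass.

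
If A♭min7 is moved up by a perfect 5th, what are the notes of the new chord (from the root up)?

Eb – Gb – Bb – Db

A perfect 5th up from Ab is Eb, so the new chord is Eb minor seventh.
- root: Eb
- minor 3rd: Gb
- perfect 5th: Bb
- minor 7th: Db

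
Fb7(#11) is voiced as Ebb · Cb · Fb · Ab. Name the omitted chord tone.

Bb

Fb7(#11) = Fb, Ab, Cb, Ebb, Bb. The voicing lacks the 11th (augmented 11th), Bb.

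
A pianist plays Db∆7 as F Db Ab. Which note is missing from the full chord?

C

Db∆7 = Db, F, Ab, C. The voicing lacks the 7th (major 7th), C.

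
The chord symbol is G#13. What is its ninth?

Root of G#13 = G#. The 9th is a major 9th: G# up a major 9th → A#.

A#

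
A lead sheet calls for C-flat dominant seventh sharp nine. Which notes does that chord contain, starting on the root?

C-flat dominant seventh sharp nine is a dominant seventh sharp nine built on C-flat.
- root: C-flat
- major 3rd: E-flat
- perfect 5th: G-flat
- minor 7th: B-double-flat
- augmented 9th: D

C-flat, E-flat, G-flat, B-double-flat, D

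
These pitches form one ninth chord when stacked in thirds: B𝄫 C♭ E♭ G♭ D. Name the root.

Arranged so that each adjacent pair is a third by letter name: C♭ – E♭ – G♭ – B𝄫 – D.
The bottom of that stack, C♭, is the root (this is C♭ dominant seventh sharp nine).

C♭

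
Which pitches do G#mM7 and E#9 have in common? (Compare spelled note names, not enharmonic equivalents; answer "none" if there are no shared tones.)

D♯ F𝄪

G#mM7: G♯ B D♯ F𝄪
E#9: E♯ G𝄪 B♯ D♯ F𝄪
Common to both → D♯, F𝄪.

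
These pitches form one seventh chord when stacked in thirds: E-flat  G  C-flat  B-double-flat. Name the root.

Arranged so that each adjacent pair is a third by letter name: C-flat – E-flat – G – B-double-flat.
The bottom of that stack, C-flat, is the root (this is C-flat augmented seventh).

C-flat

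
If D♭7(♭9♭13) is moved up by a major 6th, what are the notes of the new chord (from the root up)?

A major 6th up from Db is Bb, so the new chord is Bb dominant seventh flat nine flat thirteen.
Bb — root
D — major 3rd
F — perfect 5th
Ab — minor 7th
Cb — minor 9th
Gb — minor 13th

Bb  D  F  Ab  Cb  Gb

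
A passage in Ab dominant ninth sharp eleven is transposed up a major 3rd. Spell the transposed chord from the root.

C E G B-flat D F-sharp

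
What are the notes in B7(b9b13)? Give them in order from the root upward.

B, D#, F#, A, C, G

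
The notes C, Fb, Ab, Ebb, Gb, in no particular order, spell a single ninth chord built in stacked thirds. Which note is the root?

Stacking in thirds gives Fb – Ab – C – Ebb – Gb, so Fb is the root — Fb dominant ninth sharp five.

Fb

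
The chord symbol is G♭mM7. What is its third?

Root of G♭mM7 = G♭. The 3rd is a minor 3rd: G♭ up a minor 3rd → B𝄫.

B𝄫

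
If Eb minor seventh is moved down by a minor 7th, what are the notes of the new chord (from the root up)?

F – A-flat – C – E-flat

Transposed root: E-flat → F (minor 7th down). So we spell F minor seventh:
root → F
3rd (minor 3rd) → A-flat
5th (perfect 5th) → C
7th (minor 7th) → E-flat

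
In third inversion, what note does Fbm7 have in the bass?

E𝄫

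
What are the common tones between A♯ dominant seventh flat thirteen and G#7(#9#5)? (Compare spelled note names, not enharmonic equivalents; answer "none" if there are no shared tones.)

G#, F#

A♯ dominant seventh flat thirteen: A# C## E# G# F#
G#7(#9#5): G# B# D## F# A##
Common to both → G#, F#.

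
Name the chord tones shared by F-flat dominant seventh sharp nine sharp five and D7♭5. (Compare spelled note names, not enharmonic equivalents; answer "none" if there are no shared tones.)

Ab, C

F-flat dominant seventh sharp nine sharp five = Fb, Ab, C, Ebb, G.
D7♭5 = D, F#, Ab, C.
Shared: Ab, C.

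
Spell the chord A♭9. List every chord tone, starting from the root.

A♭9 is a dominant ninth built on Ab.
root → Ab
3rd (major 3rd) → C
5th (perfect 5th) → Eb
7th (minor 7th) → Gb
9th (major 9th) → Bb

Ab, C, Eb, Gb, Bb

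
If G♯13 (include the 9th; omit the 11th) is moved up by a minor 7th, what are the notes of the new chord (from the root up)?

F#  A#  C#  E  G#  D#

G# up a minor 7th → F#. New chord: F# dominant thirteenth.
F# — root
A# — major 3rd
C# — perfect 5th
E — minor 7th
G# — major 9th
D# — major 13th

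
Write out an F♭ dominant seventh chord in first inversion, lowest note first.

A-flat – C-flat – E-double-flat – F-flat

In root position, F♭ dominant seventh is F-flat–A-flat–C-flat–E-double-flat.
First inversion puts the third (A-flat) in the bass.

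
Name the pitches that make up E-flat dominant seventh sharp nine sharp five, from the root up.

Eb – G – B – Db – F#

Root Eb, quality dominant seventh sharp nine sharp five:
- root: Eb
- major 3rd: G
- augmented 5th: B
- minor 7th: Db
- augmented 9th: F#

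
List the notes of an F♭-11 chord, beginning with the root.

Root F♭, quality minor eleventh:
Root: F♭
Minor 3rd (3rd): A𝄫
Perfect 5th (5th): C♭
Minor 7th (7th): E𝄫
Major 9th (9th): G♭
Perfect 11th (11th): B𝄫

F♭, A𝄫, C♭, E𝄫, G♭, B𝄫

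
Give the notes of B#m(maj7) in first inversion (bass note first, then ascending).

B#m(maj7) = B#–D#–F##–A##; first inversion → third (D#) lowest.

D# F## A## B#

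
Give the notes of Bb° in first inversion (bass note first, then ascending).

D♭ – F♭ – B♭

Bb° = B♭–D♭–F♭; first inversion → third (D♭) lowest.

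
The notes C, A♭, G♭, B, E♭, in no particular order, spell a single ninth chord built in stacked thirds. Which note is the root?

A♭

Stacking in thirds gives A♭ – C – E♭ – G♭ – B, so A♭ is the root — A♭ dominant seventh sharp nine.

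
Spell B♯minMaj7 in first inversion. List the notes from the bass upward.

In root position, B♯minMaj7 is B#–D#–F##–A##.
First inversion puts the third (D#) in the bass.

D#  F##  A##  B#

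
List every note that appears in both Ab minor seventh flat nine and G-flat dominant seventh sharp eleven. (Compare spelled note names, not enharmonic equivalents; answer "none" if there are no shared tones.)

G-flat

Ab minor seventh flat nine = A-flat, C-flat, E-flat, G-flat, B-double-flat.
G-flat dominant seventh sharp eleven = G-flat, B-flat, D-flat, F-flat, C.
Shared: G-flat.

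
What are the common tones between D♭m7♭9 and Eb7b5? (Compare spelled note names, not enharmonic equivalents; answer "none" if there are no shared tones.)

D♭

D♭m7♭9 = D♭, F♭, A♭, C♭, E𝄫.
Eb7b5 = E♭, G, B𝄫, D♭.
Shared: D♭.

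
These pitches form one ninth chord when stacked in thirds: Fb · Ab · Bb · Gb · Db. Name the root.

Gb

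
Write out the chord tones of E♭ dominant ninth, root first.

E♭ dominant ninth: dominant ninth on E-flat.
- root: E-flat
- major 3rd: G
- perfect 5th: B-flat
- minor 7th: D-flat
- major 9th: F

E-flat – G – B-flat – D-flat – F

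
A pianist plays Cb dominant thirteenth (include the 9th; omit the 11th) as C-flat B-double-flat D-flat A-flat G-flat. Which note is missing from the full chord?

E-flat

The full Cb dominant thirteenth chord is C-flat, E-flat, G-flat, B-double-flat, D-flat, A-flat.
Comparing with the voicing, the major 3rd (3rd) — E-flat — is absent.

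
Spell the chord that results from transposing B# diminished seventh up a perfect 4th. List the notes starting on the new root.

E#, G#, B, D

A perfect 4th up from B# is E#, so the new chord is E# diminished seventh.
E# — root
G# — minor 3rd
B — diminished 5th
D — diminished 7th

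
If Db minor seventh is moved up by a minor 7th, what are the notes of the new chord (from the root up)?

Db up a minor 7th → Cb. New chord: Cb minor seventh.
- root: Cb
- minor 3rd: Ebb
- perfect 5th: Gb
- minor 7th: Bbb

Cb, Ebb, Gb, Bbb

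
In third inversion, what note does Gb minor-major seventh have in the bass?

F

Gb minor-major seventh in root position is Gb–Bbb–Db–F.
Third inversion places the seventh in the bass, which is F.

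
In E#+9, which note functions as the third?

Root of E#+9 = E#. The 3rd is a major 3rd: E# up a major 3rd → G##.

G##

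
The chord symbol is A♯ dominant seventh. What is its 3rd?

C-double-sharp

A♯ dominant seventh is built on A-sharp; its 3rd is a major 3rd above the root.
A third above A uses the letter C, and the major 3rd above A-sharp is C-double-sharp.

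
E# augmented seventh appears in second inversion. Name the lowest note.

E# augmented seventh = E#–G##–B##–D#. Second inversion → fifth in the bass = B##.

B##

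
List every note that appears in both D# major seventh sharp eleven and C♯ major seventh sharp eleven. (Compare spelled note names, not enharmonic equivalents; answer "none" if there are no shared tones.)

F-double-sharp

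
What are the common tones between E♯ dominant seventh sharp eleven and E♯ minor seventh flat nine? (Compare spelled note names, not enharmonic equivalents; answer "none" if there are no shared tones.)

E-sharp, B-sharp, D-sharp

E♯ dominant seventh sharp eleven: E-sharp G-double-sharp B-sharp D-sharp A-double-sharp
E♯ minor seventh flat nine: E-sharp G-sharp B-sharp D-sharp F-sharp
Common to both → E-sharp, B-sharp, D-sharp.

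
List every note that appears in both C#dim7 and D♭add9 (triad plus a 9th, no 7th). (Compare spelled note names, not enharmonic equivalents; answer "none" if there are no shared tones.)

none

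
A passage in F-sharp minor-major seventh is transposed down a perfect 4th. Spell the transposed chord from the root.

C-sharp, E, G-sharp, B-sharp

F-sharp down a perfect 4th → C-sharp. New chord: C-sharp minor-major seventh.
root → C-sharp
3rd (minor 3rd) → E
5th (perfect 5th) → G-sharp
7th (major 7th) → B-sharp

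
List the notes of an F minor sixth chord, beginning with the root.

F minor sixth is a minor sixth built on F.
- root: F
- minor 3rd: Ab
- perfect 5th: C
- major 6th: D

F  Ab  C  D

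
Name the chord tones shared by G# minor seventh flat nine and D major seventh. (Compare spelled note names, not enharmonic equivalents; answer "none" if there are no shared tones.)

F-sharp A

G# minor seventh flat nine = G-sharp, B, D-sharp, F-sharp, A.
D major seventh = D, F-sharp, A, C-sharp.
Shared: F-sharp, A.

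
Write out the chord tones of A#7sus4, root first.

Root A♯, quality dominant seventh suspended fourth:
- root: A♯
- perfect 4th: D♯
- perfect 5th: E♯
- minor 7th: G♯

A♯ – D♯ – E♯ – G♯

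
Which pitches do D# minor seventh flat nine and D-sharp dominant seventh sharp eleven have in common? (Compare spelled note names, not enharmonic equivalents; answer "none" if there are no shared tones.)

D# minor seventh flat nine = D-sharp, F-sharp, A-sharp, C-sharp, E.
D-sharp dominant seventh sharp eleven = D-sharp, F-double-sharp, A-sharp, C-sharp, G-double-sharp.
Shared: D-sharp, A-sharp, C-sharp.

D-sharp, A-sharp, C-sharp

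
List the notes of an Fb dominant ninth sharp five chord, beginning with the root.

Fb, Ab, C, Ebb, Gb

Fb dominant ninth sharp five is a dominant ninth sharp five built on Fb.
- root: Fb
- major 3rd: Ab
- augmented 5th: C
- minor 7th: Ebb
- major 9th: Gb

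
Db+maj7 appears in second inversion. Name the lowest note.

A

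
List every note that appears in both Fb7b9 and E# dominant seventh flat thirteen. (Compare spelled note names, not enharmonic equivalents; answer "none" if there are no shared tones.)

none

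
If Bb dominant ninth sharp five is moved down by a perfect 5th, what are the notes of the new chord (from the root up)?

A perfect 5th down from Bb is Eb, so the new chord is Eb dominant ninth sharp five.
- root: Eb
- major 3rd: G
- augmented 5th: B
- minor 7th: Db
- major 9th: F

Eb, G, B, Db, F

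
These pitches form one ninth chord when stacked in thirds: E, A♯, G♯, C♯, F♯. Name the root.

F♯

Arranged so that each adjacent pair is a third by letter name: F♯ – A♯ – C♯ – E – G♯.
The bottom of that stack, F♯, is the root (this is F♯ dominant ninth).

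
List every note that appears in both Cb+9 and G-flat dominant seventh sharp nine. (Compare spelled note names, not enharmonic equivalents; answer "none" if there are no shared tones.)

Cb+9: Cb Eb G Bbb Db
G-flat dominant seventh sharp nine: Gb Bb Db Fb A
Common to both → Db.

Db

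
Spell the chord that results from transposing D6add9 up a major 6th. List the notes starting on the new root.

Transposed root: D → B (major 6th up). So we spell B six-nine:
Root: B
Major 3rd (3rd): D#
Perfect 5th (5th): F#
Major 6th (6th): G#
Major 9th (9th): C#

B D# F# G# C#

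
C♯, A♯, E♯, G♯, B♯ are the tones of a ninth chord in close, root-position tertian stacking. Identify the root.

A♯

Arranged so that each adjacent pair is a third by letter name: A♯ – C♯ – E♯ – G♯ – B♯.
The bottom of that stack, A♯, is the root (this is A♯ minor ninth).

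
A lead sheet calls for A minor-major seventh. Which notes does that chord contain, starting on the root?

A C E G#

A minor-major seventh is a minor-major seventh built on A.
A — root
C — minor 3rd
E — perfect 5th
G# — major 7th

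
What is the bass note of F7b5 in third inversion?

F7b5 in root position is F–A–Cb–Eb.
Third inversion places the seventh in the bass, which is Eb.

Eb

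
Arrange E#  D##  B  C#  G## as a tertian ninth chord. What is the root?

C#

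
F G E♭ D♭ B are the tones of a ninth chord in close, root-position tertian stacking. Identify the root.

E♭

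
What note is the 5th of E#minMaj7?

B#

E#minMaj7 is built on E#; its 5th is a perfect 5th above the root.
A fifth above E uses the letter B, and the perfect 5th above E# is B#.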